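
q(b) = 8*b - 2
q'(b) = 8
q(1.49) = 9.92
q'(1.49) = 8.00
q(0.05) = -1.60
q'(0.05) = 8.00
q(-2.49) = -21.92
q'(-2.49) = 8.00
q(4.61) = 34.88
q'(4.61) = 8.00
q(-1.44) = -13.52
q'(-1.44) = 8.00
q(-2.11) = -18.88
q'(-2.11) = 8.00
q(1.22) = 7.76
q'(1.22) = 8.00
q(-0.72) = -7.76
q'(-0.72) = 8.00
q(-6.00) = -50.00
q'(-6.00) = 8.00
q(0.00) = -2.00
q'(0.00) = 8.00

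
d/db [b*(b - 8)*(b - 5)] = 3*b^2 - 26*b + 40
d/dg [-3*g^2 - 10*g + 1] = -6*g - 10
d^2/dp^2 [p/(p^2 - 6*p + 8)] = 2*(4*p*(p - 3)^2 + 3*(2 - p)*(p^2 - 6*p + 8))/(p^2 - 6*p + 8)^3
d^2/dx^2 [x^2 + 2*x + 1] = 2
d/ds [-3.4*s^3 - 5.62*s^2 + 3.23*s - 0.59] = -10.2*s^2 - 11.24*s + 3.23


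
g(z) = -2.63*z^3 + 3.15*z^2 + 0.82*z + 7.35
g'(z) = -7.89*z^2 + 6.3*z + 0.82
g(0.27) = 7.75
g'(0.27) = 1.95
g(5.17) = -267.65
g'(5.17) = -177.50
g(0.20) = 7.62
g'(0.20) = 1.76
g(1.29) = 8.00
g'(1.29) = -4.18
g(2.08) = -0.98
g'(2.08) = -20.21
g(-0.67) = 9.01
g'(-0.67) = -6.94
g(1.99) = 0.73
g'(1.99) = -17.89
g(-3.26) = 129.27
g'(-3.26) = -103.57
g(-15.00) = 9580.05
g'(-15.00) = -1868.93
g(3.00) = -32.85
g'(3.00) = -51.29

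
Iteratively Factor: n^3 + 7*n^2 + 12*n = (n + 3)*(n^2 + 4*n) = (n + 3)*(n + 4)*(n)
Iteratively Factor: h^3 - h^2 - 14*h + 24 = (h - 2)*(h^2 + h - 12) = (h - 2)*(h + 4)*(h - 3)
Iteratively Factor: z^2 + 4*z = (z + 4)*(z)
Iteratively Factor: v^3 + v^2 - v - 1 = (v - 1)*(v^2 + 2*v + 1) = (v - 1)*(v + 1)*(v + 1)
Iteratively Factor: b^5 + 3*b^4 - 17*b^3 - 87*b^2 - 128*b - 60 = (b + 2)*(b^4 + b^3 - 19*b^2 - 49*b - 30) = (b + 2)^2*(b^3 - b^2 - 17*b - 15) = (b - 5)*(b + 2)^2*(b^2 + 4*b + 3) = (b - 5)*(b + 1)*(b + 2)^2*(b + 3)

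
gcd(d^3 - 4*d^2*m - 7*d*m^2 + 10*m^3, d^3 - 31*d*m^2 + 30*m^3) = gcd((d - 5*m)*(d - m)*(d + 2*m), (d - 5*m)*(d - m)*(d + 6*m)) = d^2 - 6*d*m + 5*m^2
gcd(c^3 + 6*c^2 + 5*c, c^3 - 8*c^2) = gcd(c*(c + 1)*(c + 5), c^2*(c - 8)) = c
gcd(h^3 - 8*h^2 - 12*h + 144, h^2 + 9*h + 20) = h + 4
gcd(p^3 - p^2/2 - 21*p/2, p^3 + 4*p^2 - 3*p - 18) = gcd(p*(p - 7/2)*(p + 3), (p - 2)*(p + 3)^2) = p + 3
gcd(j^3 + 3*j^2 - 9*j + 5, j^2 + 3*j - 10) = j + 5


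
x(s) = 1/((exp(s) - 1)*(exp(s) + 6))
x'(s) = -exp(s)/((exp(s) - 1)*(exp(s) + 6)^2) - exp(s)/((exp(s) - 1)^2*(exp(s) + 6))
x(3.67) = 0.00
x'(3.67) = -0.00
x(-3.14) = -0.17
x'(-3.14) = -0.01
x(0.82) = 0.10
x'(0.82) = -0.20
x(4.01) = 0.00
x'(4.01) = -0.00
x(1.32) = 0.04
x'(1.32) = -0.07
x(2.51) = 0.00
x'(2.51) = -0.01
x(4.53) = 0.00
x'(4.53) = -0.00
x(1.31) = 0.04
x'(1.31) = -0.07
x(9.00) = 0.00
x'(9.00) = 0.00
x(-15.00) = -0.17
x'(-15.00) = 0.00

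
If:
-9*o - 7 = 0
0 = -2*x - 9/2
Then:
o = -7/9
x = -9/4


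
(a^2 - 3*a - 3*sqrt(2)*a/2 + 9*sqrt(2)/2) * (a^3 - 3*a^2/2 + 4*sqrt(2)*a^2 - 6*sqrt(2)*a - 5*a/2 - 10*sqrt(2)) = a^5 - 9*a^4/2 + 5*sqrt(2)*a^4/2 - 45*sqrt(2)*a^3/4 - 10*a^3 + 5*sqrt(2)*a^2 + 123*a^2/2 - 24*a + 75*sqrt(2)*a/4 - 90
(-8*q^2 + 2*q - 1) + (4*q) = -8*q^2 + 6*q - 1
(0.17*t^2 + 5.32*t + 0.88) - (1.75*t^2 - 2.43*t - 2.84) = -1.58*t^2 + 7.75*t + 3.72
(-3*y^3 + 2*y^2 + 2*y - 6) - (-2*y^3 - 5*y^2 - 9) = -y^3 + 7*y^2 + 2*y + 3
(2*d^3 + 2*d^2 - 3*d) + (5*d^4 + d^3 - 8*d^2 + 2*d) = 5*d^4 + 3*d^3 - 6*d^2 - d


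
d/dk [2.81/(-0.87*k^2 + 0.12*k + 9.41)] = (4.8894*k - 0.3372)/(-0.87*k^2 + 0.12*k + 9.41)^2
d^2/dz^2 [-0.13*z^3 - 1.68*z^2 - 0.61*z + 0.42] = -0.78*z - 3.36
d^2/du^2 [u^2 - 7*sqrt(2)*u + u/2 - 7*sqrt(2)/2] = 2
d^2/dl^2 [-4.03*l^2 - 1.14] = -8.06000000000000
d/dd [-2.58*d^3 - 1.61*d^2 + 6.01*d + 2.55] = -7.74*d^2 - 3.22*d + 6.01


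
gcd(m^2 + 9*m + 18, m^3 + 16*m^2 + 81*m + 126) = m^2 + 9*m + 18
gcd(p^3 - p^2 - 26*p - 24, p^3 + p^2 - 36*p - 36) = p^2 - 5*p - 6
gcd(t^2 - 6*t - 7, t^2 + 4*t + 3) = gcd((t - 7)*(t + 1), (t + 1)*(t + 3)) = t + 1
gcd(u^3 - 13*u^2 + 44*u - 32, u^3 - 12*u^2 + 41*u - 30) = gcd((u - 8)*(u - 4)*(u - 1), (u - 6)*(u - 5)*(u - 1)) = u - 1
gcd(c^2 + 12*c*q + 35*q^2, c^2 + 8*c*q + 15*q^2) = c + 5*q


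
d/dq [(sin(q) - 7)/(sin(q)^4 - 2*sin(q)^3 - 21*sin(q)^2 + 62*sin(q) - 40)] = (-3*sin(q)^4 + 32*sin(q)^3 - 21*sin(q)^2 - 294*sin(q) + 394)*cos(q)/((sin(q) - 4)^2*(sin(q) - 2)^2*(sin(q) - 1)^2*(sin(q) + 5)^2)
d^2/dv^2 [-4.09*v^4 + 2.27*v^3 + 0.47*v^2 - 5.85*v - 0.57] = -49.08*v^2 + 13.62*v + 0.94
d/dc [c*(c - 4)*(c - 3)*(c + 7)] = 4*c^3 - 74*c + 84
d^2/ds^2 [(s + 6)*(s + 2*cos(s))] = -2*(s + 6)*cos(s) - 4*sin(s) + 2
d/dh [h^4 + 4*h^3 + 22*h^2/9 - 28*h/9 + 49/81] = 4*h^3 + 12*h^2 + 44*h/9 - 28/9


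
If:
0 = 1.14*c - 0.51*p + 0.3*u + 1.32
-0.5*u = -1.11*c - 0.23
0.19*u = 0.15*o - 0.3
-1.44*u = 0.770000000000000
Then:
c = -0.45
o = 1.32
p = 1.27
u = -0.53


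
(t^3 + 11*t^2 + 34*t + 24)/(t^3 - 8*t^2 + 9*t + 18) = (t^2 + 10*t + 24)/(t^2 - 9*t + 18)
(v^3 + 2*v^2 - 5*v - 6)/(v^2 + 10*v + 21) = (v^2 - v - 2)/(v + 7)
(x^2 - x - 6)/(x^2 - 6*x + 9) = (x + 2)/(x - 3)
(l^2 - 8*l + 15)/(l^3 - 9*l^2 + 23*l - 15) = 1/(l - 1)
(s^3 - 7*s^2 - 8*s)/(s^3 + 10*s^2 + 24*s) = (s^2 - 7*s - 8)/(s^2 + 10*s + 24)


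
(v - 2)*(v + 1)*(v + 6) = v^3 + 5*v^2 - 8*v - 12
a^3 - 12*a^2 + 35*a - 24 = (a - 8)*(a - 3)*(a - 1)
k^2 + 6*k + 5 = (k + 1)*(k + 5)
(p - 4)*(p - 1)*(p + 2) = p^3 - 3*p^2 - 6*p + 8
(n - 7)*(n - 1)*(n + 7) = n^3 - n^2 - 49*n + 49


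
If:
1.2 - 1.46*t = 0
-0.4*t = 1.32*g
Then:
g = -0.25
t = 0.82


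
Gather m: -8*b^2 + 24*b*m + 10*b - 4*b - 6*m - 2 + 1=-8*b^2 + 6*b + m*(24*b - 6) - 1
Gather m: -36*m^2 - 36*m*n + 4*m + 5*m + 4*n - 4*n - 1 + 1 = -36*m^2 + m*(9 - 36*n)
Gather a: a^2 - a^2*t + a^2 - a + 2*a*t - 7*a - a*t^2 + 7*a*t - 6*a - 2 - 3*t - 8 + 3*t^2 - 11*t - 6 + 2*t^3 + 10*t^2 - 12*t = a^2*(2 - t) + a*(-t^2 + 9*t - 14) + 2*t^3 + 13*t^2 - 26*t - 16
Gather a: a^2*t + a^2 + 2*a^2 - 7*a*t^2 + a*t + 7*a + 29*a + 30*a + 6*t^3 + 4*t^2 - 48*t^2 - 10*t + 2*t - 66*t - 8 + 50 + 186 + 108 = a^2*(t + 3) + a*(-7*t^2 + t + 66) + 6*t^3 - 44*t^2 - 74*t + 336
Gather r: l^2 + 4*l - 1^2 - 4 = l^2 + 4*l - 5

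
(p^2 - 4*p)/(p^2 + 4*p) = (p - 4)/(p + 4)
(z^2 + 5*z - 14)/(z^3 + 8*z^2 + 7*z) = (z - 2)/(z*(z + 1))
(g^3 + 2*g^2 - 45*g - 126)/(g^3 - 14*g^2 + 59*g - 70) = (g^2 + 9*g + 18)/(g^2 - 7*g + 10)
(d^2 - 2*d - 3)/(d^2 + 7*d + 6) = (d - 3)/(d + 6)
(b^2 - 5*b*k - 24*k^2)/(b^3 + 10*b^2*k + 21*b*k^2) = (b - 8*k)/(b*(b + 7*k))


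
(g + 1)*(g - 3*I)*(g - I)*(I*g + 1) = I*g^4 + 5*g^3 + I*g^3 + 5*g^2 - 7*I*g^2 - 3*g - 7*I*g - 3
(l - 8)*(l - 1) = l^2 - 9*l + 8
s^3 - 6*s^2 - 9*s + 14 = (s - 7)*(s - 1)*(s + 2)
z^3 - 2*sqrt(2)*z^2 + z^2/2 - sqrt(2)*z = z*(z + 1/2)*(z - 2*sqrt(2))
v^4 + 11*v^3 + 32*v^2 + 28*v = v*(v + 2)^2*(v + 7)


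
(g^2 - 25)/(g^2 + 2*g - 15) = (g - 5)/(g - 3)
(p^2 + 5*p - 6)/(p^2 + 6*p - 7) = (p + 6)/(p + 7)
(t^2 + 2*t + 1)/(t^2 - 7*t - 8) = (t + 1)/(t - 8)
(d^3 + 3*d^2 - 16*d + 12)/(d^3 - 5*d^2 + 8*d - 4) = (d + 6)/(d - 2)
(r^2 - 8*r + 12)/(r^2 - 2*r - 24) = (r - 2)/(r + 4)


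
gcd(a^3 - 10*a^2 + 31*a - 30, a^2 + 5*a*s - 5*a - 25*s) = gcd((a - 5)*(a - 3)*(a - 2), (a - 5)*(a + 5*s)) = a - 5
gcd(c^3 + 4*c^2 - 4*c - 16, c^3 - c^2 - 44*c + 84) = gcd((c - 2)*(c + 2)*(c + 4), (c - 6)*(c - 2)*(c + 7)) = c - 2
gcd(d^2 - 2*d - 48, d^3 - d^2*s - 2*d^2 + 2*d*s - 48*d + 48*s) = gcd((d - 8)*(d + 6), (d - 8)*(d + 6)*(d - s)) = d^2 - 2*d - 48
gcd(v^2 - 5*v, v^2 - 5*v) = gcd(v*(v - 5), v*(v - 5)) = v^2 - 5*v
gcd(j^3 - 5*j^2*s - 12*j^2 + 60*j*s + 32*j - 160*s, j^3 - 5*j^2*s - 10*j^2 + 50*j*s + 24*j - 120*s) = -j^2 + 5*j*s + 4*j - 20*s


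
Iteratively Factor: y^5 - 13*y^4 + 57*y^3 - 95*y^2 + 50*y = (y - 5)*(y^4 - 8*y^3 + 17*y^2 - 10*y) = (y - 5)*(y - 1)*(y^3 - 7*y^2 + 10*y) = y*(y - 5)*(y - 1)*(y^2 - 7*y + 10) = y*(y - 5)*(y - 2)*(y - 1)*(y - 5)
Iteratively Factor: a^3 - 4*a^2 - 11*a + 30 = (a - 5)*(a^2 + a - 6) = (a - 5)*(a + 3)*(a - 2)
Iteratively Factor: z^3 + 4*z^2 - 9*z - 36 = (z + 3)*(z^2 + z - 12) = (z - 3)*(z + 3)*(z + 4)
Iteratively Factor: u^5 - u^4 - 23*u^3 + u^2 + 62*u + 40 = (u - 5)*(u^4 + 4*u^3 - 3*u^2 - 14*u - 8) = (u - 5)*(u - 2)*(u^3 + 6*u^2 + 9*u + 4) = (u - 5)*(u - 2)*(u + 4)*(u^2 + 2*u + 1) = (u - 5)*(u - 2)*(u + 1)*(u + 4)*(u + 1)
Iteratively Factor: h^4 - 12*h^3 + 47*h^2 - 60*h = (h - 5)*(h^3 - 7*h^2 + 12*h) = (h - 5)*(h - 3)*(h^2 - 4*h) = h*(h - 5)*(h - 3)*(h - 4)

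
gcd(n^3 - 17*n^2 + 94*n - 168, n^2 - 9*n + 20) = n - 4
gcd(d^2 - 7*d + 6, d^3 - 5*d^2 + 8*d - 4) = d - 1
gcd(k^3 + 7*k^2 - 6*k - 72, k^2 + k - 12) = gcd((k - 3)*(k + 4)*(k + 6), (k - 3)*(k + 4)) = k^2 + k - 12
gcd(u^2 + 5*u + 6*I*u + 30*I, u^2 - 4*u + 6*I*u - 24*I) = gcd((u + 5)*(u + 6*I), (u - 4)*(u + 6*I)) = u + 6*I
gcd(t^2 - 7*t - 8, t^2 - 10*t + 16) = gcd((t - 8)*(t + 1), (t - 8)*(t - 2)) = t - 8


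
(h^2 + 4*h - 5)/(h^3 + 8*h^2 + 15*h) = (h - 1)/(h*(h + 3))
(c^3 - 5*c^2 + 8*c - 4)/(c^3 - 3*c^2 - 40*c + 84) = (c^2 - 3*c + 2)/(c^2 - c - 42)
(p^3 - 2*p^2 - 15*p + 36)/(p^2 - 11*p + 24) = (p^2 + p - 12)/(p - 8)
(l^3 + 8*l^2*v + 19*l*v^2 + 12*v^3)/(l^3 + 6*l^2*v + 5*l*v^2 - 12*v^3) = (-l - v)/(-l + v)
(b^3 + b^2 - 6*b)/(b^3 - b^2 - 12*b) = (b - 2)/(b - 4)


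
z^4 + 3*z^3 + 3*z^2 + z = z*(z + 1)^3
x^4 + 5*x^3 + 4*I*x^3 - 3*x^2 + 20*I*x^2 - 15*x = x*(x + 5)*(x + I)*(x + 3*I)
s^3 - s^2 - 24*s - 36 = (s - 6)*(s + 2)*(s + 3)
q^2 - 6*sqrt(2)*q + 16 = (q - 4*sqrt(2))*(q - 2*sqrt(2))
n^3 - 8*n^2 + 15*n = n*(n - 5)*(n - 3)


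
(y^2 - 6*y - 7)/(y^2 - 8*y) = (y^2 - 6*y - 7)/(y*(y - 8))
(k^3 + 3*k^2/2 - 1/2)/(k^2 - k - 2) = (2*k^2 + k - 1)/(2*(k - 2))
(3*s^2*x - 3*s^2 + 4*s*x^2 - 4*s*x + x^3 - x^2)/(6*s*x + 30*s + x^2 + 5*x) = (3*s^2*x - 3*s^2 + 4*s*x^2 - 4*s*x + x^3 - x^2)/(6*s*x + 30*s + x^2 + 5*x)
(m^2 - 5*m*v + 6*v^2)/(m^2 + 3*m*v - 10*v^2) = (m - 3*v)/(m + 5*v)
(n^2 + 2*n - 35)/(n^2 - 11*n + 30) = (n + 7)/(n - 6)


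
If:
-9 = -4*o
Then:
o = 9/4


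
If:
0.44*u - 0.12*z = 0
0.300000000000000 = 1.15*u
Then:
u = 0.26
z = 0.96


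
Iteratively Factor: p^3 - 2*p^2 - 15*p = (p - 5)*(p^2 + 3*p) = p*(p - 5)*(p + 3)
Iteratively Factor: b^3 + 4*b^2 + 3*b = (b + 1)*(b^2 + 3*b) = b*(b + 1)*(b + 3)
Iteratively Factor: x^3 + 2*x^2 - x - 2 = (x + 1)*(x^2 + x - 2) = (x + 1)*(x + 2)*(x - 1)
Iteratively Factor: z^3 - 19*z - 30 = (z - 5)*(z^2 + 5*z + 6) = (z - 5)*(z + 2)*(z + 3)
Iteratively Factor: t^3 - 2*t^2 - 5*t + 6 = (t - 1)*(t^2 - t - 6) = (t - 3)*(t - 1)*(t + 2)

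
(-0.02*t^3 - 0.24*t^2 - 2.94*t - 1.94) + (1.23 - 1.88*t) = -0.02*t^3 - 0.24*t^2 - 4.82*t - 0.71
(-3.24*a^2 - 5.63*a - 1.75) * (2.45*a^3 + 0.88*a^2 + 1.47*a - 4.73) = -7.938*a^5 - 16.6447*a^4 - 14.0047*a^3 + 5.5091*a^2 + 24.0574*a + 8.2775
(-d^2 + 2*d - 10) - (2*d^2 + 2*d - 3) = -3*d^2 - 7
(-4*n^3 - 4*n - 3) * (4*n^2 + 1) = -16*n^5 - 20*n^3 - 12*n^2 - 4*n - 3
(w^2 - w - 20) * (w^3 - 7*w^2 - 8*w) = w^5 - 8*w^4 - 21*w^3 + 148*w^2 + 160*w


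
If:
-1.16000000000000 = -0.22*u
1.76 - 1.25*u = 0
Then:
No Solution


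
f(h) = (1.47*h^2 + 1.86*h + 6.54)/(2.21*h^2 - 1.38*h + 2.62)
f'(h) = (1.38 - 4.42*h)*(1.47*h^2 + 1.86*h + 6.54)/(2.21*h^2 - 1.38*h + 2.62)^2 + (2.94*h + 1.86)/(2.21*h^2 - 1.38*h + 2.62) = (-6.1392*h^2 - 21.204*h + 13.8984)/(4.8841*h^4 - 6.0996*h^3 + 13.4848*h^2 - 7.2312*h + 6.8644)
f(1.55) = 2.24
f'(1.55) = -1.01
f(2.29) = 1.68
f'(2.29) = -0.55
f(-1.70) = 0.67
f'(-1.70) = 0.25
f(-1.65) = 0.68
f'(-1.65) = 0.27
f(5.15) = 1.02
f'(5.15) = -0.09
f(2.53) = 1.56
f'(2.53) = -0.45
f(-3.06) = 0.53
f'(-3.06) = 0.03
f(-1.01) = 0.98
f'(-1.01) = 0.74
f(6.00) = 0.96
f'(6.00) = -0.06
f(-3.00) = 0.53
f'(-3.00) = 0.03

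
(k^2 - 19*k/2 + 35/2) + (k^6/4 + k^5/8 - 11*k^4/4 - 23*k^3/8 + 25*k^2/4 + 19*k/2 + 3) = k^6/4 + k^5/8 - 11*k^4/4 - 23*k^3/8 + 29*k^2/4 + 41/2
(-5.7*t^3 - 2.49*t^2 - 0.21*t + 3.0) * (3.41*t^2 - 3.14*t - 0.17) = -19.437*t^5 + 9.4071*t^4 + 8.0715*t^3 + 11.3127*t^2 - 9.3843*t - 0.51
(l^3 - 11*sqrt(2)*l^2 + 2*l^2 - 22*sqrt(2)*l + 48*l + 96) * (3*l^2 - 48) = 3*l^5 - 33*sqrt(2)*l^4 + 6*l^4 - 66*sqrt(2)*l^3 + 96*l^3 + 192*l^2 + 528*sqrt(2)*l^2 - 2304*l + 1056*sqrt(2)*l - 4608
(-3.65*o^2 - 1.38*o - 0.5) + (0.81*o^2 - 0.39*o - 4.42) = -2.84*o^2 - 1.77*o - 4.92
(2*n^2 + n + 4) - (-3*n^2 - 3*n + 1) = 5*n^2 + 4*n + 3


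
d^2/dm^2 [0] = 0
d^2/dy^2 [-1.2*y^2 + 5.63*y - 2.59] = -2.40000000000000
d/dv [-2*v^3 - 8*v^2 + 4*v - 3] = -6*v^2 - 16*v + 4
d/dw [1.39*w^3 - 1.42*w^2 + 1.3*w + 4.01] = 4.17*w^2 - 2.84*w + 1.3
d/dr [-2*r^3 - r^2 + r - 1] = -6*r^2 - 2*r + 1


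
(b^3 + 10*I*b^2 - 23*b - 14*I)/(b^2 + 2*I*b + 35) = (b^2 + 3*I*b - 2)/(b - 5*I)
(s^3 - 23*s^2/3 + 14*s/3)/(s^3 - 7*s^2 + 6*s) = (3*s^2 - 23*s + 14)/(3*(s^2 - 7*s + 6))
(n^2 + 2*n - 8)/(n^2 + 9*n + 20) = (n - 2)/(n + 5)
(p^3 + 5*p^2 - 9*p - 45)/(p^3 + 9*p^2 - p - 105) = (p + 3)/(p + 7)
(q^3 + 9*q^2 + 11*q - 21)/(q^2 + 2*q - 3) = q + 7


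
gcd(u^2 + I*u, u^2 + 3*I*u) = u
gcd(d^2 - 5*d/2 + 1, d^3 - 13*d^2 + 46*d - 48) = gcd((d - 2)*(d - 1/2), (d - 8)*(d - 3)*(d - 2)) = d - 2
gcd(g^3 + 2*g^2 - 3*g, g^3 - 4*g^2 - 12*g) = g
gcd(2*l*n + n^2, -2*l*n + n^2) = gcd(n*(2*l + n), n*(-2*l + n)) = n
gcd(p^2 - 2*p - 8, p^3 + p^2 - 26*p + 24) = p - 4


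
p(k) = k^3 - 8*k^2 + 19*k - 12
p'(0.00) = 19.00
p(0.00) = -12.00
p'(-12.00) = 643.00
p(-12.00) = -3120.00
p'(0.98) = 6.20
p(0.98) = -0.12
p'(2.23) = -1.76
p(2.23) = 1.68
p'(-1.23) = 43.22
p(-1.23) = -49.33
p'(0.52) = 11.49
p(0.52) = -4.14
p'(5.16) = 16.32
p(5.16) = 10.42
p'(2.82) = -2.26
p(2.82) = 0.39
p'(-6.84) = 268.80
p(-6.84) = -836.26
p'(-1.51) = 50.00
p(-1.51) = -62.37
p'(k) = 3*k^2 - 16*k + 19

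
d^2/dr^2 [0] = 0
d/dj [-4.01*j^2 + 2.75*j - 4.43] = 2.75 - 8.02*j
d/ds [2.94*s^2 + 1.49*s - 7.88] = 5.88*s + 1.49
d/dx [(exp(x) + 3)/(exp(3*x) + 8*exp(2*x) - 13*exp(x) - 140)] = (-(exp(x) + 3)*(3*exp(2*x) + 16*exp(x) - 13) + exp(3*x) + 8*exp(2*x) - 13*exp(x) - 140)*exp(x)/(exp(3*x) + 8*exp(2*x) - 13*exp(x) - 140)^2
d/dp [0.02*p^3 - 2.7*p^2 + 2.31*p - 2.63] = 0.06*p^2 - 5.4*p + 2.31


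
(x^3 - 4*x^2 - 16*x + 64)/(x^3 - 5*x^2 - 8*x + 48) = (x + 4)/(x + 3)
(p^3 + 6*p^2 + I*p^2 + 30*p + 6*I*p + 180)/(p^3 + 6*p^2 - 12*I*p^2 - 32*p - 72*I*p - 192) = (p^2 + I*p + 30)/(p^2 - 12*I*p - 32)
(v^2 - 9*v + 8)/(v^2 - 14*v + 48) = (v - 1)/(v - 6)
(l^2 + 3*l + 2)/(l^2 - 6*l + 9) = (l^2 + 3*l + 2)/(l^2 - 6*l + 9)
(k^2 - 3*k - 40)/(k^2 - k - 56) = (k + 5)/(k + 7)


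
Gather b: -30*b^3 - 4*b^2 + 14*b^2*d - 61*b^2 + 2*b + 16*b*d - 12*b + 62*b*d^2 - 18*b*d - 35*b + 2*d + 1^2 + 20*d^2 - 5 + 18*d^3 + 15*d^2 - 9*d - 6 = -30*b^3 + b^2*(14*d - 65) + b*(62*d^2 - 2*d - 45) + 18*d^3 + 35*d^2 - 7*d - 10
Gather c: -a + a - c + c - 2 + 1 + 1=0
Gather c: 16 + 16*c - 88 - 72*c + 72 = -56*c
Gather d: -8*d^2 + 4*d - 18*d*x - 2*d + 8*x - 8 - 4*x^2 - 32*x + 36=-8*d^2 + d*(2 - 18*x) - 4*x^2 - 24*x + 28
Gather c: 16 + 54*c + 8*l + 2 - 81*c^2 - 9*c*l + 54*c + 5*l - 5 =-81*c^2 + c*(108 - 9*l) + 13*l + 13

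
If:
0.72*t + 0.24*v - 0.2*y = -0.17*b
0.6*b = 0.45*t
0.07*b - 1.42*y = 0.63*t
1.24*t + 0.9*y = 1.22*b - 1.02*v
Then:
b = 0.00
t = 0.00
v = 0.00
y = 0.00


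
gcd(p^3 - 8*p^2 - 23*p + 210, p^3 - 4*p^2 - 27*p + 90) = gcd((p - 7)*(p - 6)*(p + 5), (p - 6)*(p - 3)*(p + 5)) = p^2 - p - 30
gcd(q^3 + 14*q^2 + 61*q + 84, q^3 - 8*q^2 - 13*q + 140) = q + 4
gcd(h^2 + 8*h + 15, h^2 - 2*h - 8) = 1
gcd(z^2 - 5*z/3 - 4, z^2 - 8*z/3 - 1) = z - 3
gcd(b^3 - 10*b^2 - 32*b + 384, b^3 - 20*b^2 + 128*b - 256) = b^2 - 16*b + 64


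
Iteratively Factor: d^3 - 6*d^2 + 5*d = (d)*(d^2 - 6*d + 5) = d*(d - 5)*(d - 1)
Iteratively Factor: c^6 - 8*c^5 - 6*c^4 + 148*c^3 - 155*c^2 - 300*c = (c)*(c^5 - 8*c^4 - 6*c^3 + 148*c^2 - 155*c - 300) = c*(c + 4)*(c^4 - 12*c^3 + 42*c^2 - 20*c - 75) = c*(c - 5)*(c + 4)*(c^3 - 7*c^2 + 7*c + 15) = c*(c - 5)*(c + 1)*(c + 4)*(c^2 - 8*c + 15) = c*(c - 5)*(c - 3)*(c + 1)*(c + 4)*(c - 5)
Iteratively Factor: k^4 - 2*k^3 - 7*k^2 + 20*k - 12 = (k - 2)*(k^3 - 7*k + 6) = (k - 2)*(k - 1)*(k^2 + k - 6) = (k - 2)^2*(k - 1)*(k + 3)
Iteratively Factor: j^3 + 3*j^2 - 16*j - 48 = (j + 4)*(j^2 - j - 12) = (j + 3)*(j + 4)*(j - 4)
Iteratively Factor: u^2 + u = (u + 1)*(u)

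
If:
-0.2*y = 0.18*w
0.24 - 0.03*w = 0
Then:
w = 8.00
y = -7.20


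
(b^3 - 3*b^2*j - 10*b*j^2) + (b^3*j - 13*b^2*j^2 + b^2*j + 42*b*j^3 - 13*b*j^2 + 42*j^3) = b^3*j + b^3 - 13*b^2*j^2 - 2*b^2*j + 42*b*j^3 - 23*b*j^2 + 42*j^3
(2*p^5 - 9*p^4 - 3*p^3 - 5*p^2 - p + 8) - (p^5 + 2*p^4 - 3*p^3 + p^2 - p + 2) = p^5 - 11*p^4 - 6*p^2 + 6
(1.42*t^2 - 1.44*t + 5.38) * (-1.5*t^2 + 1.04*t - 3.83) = -2.13*t^4 + 3.6368*t^3 - 15.0062*t^2 + 11.1104*t - 20.6054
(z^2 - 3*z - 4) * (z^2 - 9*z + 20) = z^4 - 12*z^3 + 43*z^2 - 24*z - 80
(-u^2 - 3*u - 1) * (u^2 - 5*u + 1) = -u^4 + 2*u^3 + 13*u^2 + 2*u - 1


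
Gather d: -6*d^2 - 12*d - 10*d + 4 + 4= -6*d^2 - 22*d + 8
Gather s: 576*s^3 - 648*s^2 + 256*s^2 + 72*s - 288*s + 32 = 576*s^3 - 392*s^2 - 216*s + 32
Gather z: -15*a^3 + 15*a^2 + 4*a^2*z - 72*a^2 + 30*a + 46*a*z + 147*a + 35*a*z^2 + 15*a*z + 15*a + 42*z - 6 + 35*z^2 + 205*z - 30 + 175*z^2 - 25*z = -15*a^3 - 57*a^2 + 192*a + z^2*(35*a + 210) + z*(4*a^2 + 61*a + 222) - 36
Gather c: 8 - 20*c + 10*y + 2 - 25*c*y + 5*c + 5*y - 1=c*(-25*y - 15) + 15*y + 9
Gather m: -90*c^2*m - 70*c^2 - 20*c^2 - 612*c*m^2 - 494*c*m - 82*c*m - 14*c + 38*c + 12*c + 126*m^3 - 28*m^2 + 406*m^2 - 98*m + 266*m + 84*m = -90*c^2 + 36*c + 126*m^3 + m^2*(378 - 612*c) + m*(-90*c^2 - 576*c + 252)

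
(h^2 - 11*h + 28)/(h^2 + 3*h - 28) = (h - 7)/(h + 7)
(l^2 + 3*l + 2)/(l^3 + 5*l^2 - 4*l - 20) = (l + 1)/(l^2 + 3*l - 10)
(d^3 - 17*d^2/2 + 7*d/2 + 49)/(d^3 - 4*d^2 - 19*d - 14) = (d - 7/2)/(d + 1)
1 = 1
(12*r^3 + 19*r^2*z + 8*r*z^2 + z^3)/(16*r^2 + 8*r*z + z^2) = (3*r^2 + 4*r*z + z^2)/(4*r + z)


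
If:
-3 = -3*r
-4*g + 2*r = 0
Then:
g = 1/2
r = 1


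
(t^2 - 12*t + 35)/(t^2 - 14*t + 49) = (t - 5)/(t - 7)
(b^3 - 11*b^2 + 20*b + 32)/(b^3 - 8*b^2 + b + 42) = (b^3 - 11*b^2 + 20*b + 32)/(b^3 - 8*b^2 + b + 42)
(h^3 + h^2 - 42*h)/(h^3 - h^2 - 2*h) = (-h^2 - h + 42)/(-h^2 + h + 2)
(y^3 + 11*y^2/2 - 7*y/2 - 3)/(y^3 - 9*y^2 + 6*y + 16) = (2*y^3 + 11*y^2 - 7*y - 6)/(2*(y^3 - 9*y^2 + 6*y + 16))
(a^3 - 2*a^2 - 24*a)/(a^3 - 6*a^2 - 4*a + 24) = a*(a + 4)/(a^2 - 4)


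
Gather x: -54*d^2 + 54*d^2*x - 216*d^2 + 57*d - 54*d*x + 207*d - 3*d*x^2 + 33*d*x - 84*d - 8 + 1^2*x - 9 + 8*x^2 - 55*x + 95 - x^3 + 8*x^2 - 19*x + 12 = -270*d^2 + 180*d - x^3 + x^2*(16 - 3*d) + x*(54*d^2 - 21*d - 73) + 90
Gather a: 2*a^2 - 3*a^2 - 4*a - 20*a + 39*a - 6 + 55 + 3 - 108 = -a^2 + 15*a - 56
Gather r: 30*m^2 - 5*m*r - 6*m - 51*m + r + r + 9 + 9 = 30*m^2 - 57*m + r*(2 - 5*m) + 18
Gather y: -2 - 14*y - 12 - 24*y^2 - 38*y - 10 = -24*y^2 - 52*y - 24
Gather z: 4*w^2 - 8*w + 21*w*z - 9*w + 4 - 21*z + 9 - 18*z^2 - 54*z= 4*w^2 - 17*w - 18*z^2 + z*(21*w - 75) + 13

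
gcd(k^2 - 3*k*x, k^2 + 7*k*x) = k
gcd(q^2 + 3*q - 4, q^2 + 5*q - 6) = q - 1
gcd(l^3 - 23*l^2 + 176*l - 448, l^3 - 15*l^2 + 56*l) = l^2 - 15*l + 56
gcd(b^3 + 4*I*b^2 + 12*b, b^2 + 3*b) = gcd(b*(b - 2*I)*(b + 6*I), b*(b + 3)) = b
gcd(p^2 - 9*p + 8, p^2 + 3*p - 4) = p - 1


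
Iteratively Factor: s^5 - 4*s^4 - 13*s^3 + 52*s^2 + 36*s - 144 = (s + 2)*(s^4 - 6*s^3 - s^2 + 54*s - 72) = (s - 3)*(s + 2)*(s^3 - 3*s^2 - 10*s + 24) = (s - 3)*(s + 2)*(s + 3)*(s^2 - 6*s + 8) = (s - 4)*(s - 3)*(s + 2)*(s + 3)*(s - 2)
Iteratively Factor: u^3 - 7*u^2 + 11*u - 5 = (u - 1)*(u^2 - 6*u + 5) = (u - 1)^2*(u - 5)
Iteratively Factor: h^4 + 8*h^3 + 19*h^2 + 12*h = (h + 4)*(h^3 + 4*h^2 + 3*h) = (h + 3)*(h + 4)*(h^2 + h) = h*(h + 3)*(h + 4)*(h + 1)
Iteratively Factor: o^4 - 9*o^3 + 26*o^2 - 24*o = (o)*(o^3 - 9*o^2 + 26*o - 24) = o*(o - 2)*(o^2 - 7*o + 12) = o*(o - 3)*(o - 2)*(o - 4)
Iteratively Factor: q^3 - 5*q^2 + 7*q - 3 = (q - 1)*(q^2 - 4*q + 3) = (q - 3)*(q - 1)*(q - 1)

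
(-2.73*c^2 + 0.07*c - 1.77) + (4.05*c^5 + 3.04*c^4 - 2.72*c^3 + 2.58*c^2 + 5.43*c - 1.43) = 4.05*c^5 + 3.04*c^4 - 2.72*c^3 - 0.15*c^2 + 5.5*c - 3.2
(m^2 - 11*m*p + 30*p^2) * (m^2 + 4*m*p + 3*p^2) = m^4 - 7*m^3*p - 11*m^2*p^2 + 87*m*p^3 + 90*p^4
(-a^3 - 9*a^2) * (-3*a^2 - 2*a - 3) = 3*a^5 + 29*a^4 + 21*a^3 + 27*a^2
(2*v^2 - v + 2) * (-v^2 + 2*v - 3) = -2*v^4 + 5*v^3 - 10*v^2 + 7*v - 6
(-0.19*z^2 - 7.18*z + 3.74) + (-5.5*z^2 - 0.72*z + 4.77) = -5.69*z^2 - 7.9*z + 8.51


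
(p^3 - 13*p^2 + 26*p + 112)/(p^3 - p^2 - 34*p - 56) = (p - 8)/(p + 4)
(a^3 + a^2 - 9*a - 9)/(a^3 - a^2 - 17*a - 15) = (a - 3)/(a - 5)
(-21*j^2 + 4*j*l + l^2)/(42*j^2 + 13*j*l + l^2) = (-3*j + l)/(6*j + l)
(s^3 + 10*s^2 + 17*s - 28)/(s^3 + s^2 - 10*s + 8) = (s + 7)/(s - 2)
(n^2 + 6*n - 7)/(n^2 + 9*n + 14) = (n - 1)/(n + 2)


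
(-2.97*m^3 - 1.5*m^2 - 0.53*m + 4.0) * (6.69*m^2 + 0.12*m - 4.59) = -19.8693*m^5 - 10.3914*m^4 + 9.9066*m^3 + 33.5814*m^2 + 2.9127*m - 18.36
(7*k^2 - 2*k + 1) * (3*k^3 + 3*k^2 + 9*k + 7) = 21*k^5 + 15*k^4 + 60*k^3 + 34*k^2 - 5*k + 7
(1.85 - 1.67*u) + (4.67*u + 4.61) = 3.0*u + 6.46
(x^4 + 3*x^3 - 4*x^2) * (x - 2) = x^5 + x^4 - 10*x^3 + 8*x^2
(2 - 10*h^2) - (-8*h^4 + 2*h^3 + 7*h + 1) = 8*h^4 - 2*h^3 - 10*h^2 - 7*h + 1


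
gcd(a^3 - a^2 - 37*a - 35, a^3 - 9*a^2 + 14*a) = a - 7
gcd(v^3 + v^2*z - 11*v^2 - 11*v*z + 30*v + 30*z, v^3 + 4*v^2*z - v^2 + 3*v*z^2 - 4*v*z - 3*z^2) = v + z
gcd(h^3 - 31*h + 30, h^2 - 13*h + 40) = h - 5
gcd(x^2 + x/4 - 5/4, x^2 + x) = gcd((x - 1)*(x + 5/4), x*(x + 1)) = 1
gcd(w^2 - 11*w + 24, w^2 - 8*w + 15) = w - 3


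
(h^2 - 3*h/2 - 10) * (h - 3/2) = h^3 - 3*h^2 - 31*h/4 + 15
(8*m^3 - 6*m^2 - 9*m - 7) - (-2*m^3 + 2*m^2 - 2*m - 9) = 10*m^3 - 8*m^2 - 7*m + 2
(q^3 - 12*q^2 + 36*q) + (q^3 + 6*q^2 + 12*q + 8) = 2*q^3 - 6*q^2 + 48*q + 8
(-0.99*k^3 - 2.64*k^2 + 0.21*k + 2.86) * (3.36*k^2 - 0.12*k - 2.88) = -3.3264*k^5 - 8.7516*k^4 + 3.8736*k^3 + 17.1876*k^2 - 0.948*k - 8.2368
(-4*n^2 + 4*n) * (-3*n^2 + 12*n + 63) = 12*n^4 - 60*n^3 - 204*n^2 + 252*n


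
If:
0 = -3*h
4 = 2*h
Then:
No Solution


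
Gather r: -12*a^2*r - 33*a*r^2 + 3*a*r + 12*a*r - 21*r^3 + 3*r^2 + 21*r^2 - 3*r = -21*r^3 + r^2*(24 - 33*a) + r*(-12*a^2 + 15*a - 3)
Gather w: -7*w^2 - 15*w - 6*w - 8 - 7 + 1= -7*w^2 - 21*w - 14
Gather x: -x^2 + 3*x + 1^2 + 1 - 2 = -x^2 + 3*x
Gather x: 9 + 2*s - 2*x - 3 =2*s - 2*x + 6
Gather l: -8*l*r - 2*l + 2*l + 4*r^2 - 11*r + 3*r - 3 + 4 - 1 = -8*l*r + 4*r^2 - 8*r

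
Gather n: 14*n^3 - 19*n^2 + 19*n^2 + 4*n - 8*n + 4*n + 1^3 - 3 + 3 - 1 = 14*n^3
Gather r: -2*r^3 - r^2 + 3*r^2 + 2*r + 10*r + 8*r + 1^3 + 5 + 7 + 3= -2*r^3 + 2*r^2 + 20*r + 16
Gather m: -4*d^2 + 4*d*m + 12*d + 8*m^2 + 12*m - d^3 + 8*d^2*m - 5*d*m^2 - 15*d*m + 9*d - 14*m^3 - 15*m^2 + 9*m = -d^3 - 4*d^2 + 21*d - 14*m^3 + m^2*(-5*d - 7) + m*(8*d^2 - 11*d + 21)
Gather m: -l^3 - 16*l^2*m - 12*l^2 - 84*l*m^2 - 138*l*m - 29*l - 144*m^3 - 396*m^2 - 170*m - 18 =-l^3 - 12*l^2 - 29*l - 144*m^3 + m^2*(-84*l - 396) + m*(-16*l^2 - 138*l - 170) - 18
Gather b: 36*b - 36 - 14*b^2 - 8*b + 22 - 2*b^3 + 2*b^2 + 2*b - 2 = -2*b^3 - 12*b^2 + 30*b - 16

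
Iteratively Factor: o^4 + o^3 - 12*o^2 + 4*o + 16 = (o + 1)*(o^3 - 12*o + 16) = (o + 1)*(o + 4)*(o^2 - 4*o + 4) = (o - 2)*(o + 1)*(o + 4)*(o - 2)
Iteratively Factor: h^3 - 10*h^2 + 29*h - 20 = (h - 1)*(h^2 - 9*h + 20) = (h - 4)*(h - 1)*(h - 5)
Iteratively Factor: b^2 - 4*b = (b)*(b - 4)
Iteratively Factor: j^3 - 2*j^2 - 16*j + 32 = (j - 2)*(j^2 - 16) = (j - 4)*(j - 2)*(j + 4)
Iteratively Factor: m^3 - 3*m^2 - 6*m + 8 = (m + 2)*(m^2 - 5*m + 4) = (m - 1)*(m + 2)*(m - 4)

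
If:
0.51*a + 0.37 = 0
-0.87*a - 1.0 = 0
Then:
No Solution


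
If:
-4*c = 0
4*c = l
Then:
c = 0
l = 0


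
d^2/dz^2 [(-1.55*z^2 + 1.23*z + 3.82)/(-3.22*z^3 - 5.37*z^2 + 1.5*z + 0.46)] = (32.14204*z^6 - 76.5187920000001*z^5 - 557.978988*z^4 - 1082.558402*z^3 - 549.1278*z^2 + 132.44142*z - 33.708968)/(33.386248*z^9 + 167.034924*z^8 + 231.906654*z^7 - 15.076839*z^6 - 155.755314*z^5 + 9.783378*z^4 + 20.900856*z^3 + 0.303876*z^2 - 0.9522*z - 0.097336)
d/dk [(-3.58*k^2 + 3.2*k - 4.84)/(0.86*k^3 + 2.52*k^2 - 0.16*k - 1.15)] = (3.0788*k^4 - 5.504*k^3 + 4.996*k^2 + 32.6276*k - 4.4544)/(0.7396*k^6 + 4.3344*k^5 + 6.0752*k^4 - 2.7844*k^3 - 5.7704*k^2 + 0.368*k + 1.3225)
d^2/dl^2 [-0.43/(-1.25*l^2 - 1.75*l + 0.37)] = (-1.34375*l^2 - 1.88125*l + 0.43*(2.5*l + 1.75)*(5.0*l + 3.5) + 0.39775)/(1.25*l^2 + 1.75*l - 0.37)^3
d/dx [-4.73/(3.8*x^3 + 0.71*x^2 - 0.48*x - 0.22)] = (53.922*x^2 + 6.7166*x - 2.2704)/(3.8*x^3 + 0.71*x^2 - 0.48*x - 0.22)^2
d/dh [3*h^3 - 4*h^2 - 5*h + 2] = 9*h^2 - 8*h - 5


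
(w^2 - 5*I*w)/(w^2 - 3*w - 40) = w*(-w + 5*I)/(-w^2 + 3*w + 40)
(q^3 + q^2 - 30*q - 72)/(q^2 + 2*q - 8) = (q^2 - 3*q - 18)/(q - 2)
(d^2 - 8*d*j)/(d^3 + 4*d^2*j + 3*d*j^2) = (d - 8*j)/(d^2 + 4*d*j + 3*j^2)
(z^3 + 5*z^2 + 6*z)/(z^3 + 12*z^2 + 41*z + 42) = z/(z + 7)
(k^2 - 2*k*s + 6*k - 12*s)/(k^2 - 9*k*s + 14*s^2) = (-k - 6)/(-k + 7*s)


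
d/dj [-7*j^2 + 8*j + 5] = 8 - 14*j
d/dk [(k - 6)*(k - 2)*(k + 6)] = 3*k^2 - 4*k - 36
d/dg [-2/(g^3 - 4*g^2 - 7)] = 2*g*(3*g - 8)/(-g^3 + 4*g^2 + 7)^2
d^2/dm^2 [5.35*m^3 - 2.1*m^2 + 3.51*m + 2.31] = 32.1*m - 4.2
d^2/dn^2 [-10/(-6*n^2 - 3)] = 40*(6*n^2 - 1)/(3*(2*n^2 + 1)^3)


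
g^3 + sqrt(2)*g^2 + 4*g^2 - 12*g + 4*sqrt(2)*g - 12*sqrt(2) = (g - 2)*(g + 6)*(g + sqrt(2))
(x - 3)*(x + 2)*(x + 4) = x^3 + 3*x^2 - 10*x - 24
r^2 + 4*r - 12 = (r - 2)*(r + 6)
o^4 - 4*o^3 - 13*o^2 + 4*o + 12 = (o - 6)*(o - 1)*(o + 1)*(o + 2)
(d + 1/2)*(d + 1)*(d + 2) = d^3 + 7*d^2/2 + 7*d/2 + 1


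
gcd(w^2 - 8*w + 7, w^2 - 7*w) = w - 7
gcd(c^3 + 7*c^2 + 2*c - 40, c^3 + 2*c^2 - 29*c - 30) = 1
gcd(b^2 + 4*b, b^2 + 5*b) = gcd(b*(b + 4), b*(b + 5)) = b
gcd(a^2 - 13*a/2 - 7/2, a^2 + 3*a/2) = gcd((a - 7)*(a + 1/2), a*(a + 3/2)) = 1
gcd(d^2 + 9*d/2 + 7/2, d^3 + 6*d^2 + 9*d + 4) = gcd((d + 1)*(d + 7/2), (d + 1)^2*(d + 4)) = d + 1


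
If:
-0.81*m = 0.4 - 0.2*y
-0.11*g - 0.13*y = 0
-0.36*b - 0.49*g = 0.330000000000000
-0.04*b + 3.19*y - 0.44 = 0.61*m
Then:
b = -0.86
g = -0.04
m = -0.49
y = 0.03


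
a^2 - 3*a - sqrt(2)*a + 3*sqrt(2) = (a - 3)*(a - sqrt(2))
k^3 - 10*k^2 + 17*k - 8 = (k - 8)*(k - 1)^2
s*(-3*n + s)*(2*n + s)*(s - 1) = -6*n^2*s^2 + 6*n^2*s - n*s^3 + n*s^2 + s^4 - s^3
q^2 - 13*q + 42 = (q - 7)*(q - 6)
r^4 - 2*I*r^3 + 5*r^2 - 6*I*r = r*(r - 3*I)*(r - I)*(r + 2*I)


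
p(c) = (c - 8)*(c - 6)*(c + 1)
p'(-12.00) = 778.00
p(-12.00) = -3960.00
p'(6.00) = -14.00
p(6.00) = 0.00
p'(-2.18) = 104.94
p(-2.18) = -98.26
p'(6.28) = -10.96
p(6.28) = -3.51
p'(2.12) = -7.64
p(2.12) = 71.18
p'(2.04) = -6.56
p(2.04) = 71.75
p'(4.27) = -22.32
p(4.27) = 34.01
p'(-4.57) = 215.47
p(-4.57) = -474.33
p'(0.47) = 22.44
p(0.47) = 61.21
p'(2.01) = -6.14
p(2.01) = 71.94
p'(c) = (c - 8)*(c - 6) + (c - 8)*(c + 1) + (c - 6)*(c + 1) = 3*c^2 - 26*c + 34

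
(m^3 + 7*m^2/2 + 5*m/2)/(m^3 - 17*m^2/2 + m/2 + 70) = m*(m + 1)/(m^2 - 11*m + 28)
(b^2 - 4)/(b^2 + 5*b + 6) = (b - 2)/(b + 3)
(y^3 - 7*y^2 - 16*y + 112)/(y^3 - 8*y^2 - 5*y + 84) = (y + 4)/(y + 3)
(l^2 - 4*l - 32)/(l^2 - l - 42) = (-l^2 + 4*l + 32)/(-l^2 + l + 42)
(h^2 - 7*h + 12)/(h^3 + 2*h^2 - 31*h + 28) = (h - 3)/(h^2 + 6*h - 7)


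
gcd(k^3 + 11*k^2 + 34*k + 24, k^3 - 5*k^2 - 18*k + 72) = k + 4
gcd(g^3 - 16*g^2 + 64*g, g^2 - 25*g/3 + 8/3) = g - 8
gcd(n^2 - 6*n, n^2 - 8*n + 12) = n - 6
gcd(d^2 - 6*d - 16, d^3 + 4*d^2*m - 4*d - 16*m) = d + 2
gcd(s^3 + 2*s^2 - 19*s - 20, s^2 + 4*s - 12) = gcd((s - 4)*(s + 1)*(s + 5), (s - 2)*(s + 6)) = 1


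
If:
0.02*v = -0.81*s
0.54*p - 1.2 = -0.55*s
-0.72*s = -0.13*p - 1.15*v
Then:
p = 2.22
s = 0.01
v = -0.25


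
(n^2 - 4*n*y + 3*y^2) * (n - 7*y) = n^3 - 11*n^2*y + 31*n*y^2 - 21*y^3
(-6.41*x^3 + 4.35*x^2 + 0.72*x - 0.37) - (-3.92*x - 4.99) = -6.41*x^3 + 4.35*x^2 + 4.64*x + 4.62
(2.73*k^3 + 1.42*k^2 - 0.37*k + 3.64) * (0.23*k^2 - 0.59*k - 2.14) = 0.6279*k^5 - 1.2841*k^4 - 6.7651*k^3 - 1.9833*k^2 - 1.3558*k - 7.7896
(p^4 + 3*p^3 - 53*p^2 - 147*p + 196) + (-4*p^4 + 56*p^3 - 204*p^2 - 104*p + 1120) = -3*p^4 + 59*p^3 - 257*p^2 - 251*p + 1316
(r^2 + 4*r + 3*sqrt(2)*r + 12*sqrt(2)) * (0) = 0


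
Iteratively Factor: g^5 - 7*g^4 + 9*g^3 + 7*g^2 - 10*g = (g - 1)*(g^4 - 6*g^3 + 3*g^2 + 10*g) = g*(g - 1)*(g^3 - 6*g^2 + 3*g + 10) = g*(g - 2)*(g - 1)*(g^2 - 4*g - 5) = g*(g - 2)*(g - 1)*(g + 1)*(g - 5)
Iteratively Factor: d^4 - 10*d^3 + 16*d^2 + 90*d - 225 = (d - 5)*(d^3 - 5*d^2 - 9*d + 45) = (d - 5)*(d + 3)*(d^2 - 8*d + 15) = (d - 5)^2*(d + 3)*(d - 3)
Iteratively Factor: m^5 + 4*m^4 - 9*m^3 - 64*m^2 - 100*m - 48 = (m + 2)*(m^4 + 2*m^3 - 13*m^2 - 38*m - 24) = (m + 1)*(m + 2)*(m^3 + m^2 - 14*m - 24) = (m - 4)*(m + 1)*(m + 2)*(m^2 + 5*m + 6) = (m - 4)*(m + 1)*(m + 2)^2*(m + 3)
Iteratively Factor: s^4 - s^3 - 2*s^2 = (s - 2)*(s^3 + s^2) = s*(s - 2)*(s^2 + s) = s^2*(s - 2)*(s + 1)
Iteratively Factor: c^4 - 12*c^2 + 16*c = (c)*(c^3 - 12*c + 16) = c*(c - 2)*(c^2 + 2*c - 8) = c*(c - 2)*(c + 4)*(c - 2)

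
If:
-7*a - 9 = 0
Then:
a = -9/7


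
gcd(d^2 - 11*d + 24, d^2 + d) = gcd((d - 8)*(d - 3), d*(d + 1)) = 1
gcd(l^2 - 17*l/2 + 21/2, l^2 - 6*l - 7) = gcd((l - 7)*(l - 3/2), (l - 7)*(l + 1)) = l - 7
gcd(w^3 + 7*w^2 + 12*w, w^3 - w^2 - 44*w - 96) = w^2 + 7*w + 12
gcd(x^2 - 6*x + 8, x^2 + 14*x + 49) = 1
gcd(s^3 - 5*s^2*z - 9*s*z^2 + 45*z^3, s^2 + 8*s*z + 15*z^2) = s + 3*z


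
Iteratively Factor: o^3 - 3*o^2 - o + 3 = (o - 1)*(o^2 - 2*o - 3) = (o - 3)*(o - 1)*(o + 1)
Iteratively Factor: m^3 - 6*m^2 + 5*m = (m - 5)*(m^2 - m) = (m - 5)*(m - 1)*(m)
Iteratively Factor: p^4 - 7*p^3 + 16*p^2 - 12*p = (p)*(p^3 - 7*p^2 + 16*p - 12) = p*(p - 2)*(p^2 - 5*p + 6) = p*(p - 3)*(p - 2)*(p - 2)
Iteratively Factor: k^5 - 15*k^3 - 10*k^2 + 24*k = (k)*(k^4 - 15*k^2 - 10*k + 24) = k*(k + 3)*(k^3 - 3*k^2 - 6*k + 8) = k*(k - 4)*(k + 3)*(k^2 + k - 2) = k*(k - 4)*(k - 1)*(k + 3)*(k + 2)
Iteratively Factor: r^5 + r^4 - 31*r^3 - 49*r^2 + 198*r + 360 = (r - 3)*(r^4 + 4*r^3 - 19*r^2 - 106*r - 120) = (r - 3)*(r + 2)*(r^3 + 2*r^2 - 23*r - 60) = (r - 3)*(r + 2)*(r + 4)*(r^2 - 2*r - 15) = (r - 5)*(r - 3)*(r + 2)*(r + 4)*(r + 3)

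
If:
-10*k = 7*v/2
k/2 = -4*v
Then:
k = 0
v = 0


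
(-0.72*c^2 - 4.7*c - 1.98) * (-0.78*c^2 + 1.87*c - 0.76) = 0.5616*c^4 + 2.3196*c^3 - 6.6974*c^2 - 0.1306*c + 1.5048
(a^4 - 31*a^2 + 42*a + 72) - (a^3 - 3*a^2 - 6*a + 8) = a^4 - a^3 - 28*a^2 + 48*a + 64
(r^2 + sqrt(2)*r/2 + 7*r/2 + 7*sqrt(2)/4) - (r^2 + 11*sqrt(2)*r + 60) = -21*sqrt(2)*r/2 + 7*r/2 - 60 + 7*sqrt(2)/4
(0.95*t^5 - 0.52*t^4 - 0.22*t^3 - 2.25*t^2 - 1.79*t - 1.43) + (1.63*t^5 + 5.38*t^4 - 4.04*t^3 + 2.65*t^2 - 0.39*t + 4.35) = 2.58*t^5 + 4.86*t^4 - 4.26*t^3 + 0.4*t^2 - 2.18*t + 2.92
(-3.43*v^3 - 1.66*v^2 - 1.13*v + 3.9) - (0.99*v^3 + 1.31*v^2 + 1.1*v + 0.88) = -4.42*v^3 - 2.97*v^2 - 2.23*v + 3.02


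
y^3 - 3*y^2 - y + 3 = (y - 3)*(y - 1)*(y + 1)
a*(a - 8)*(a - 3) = a^3 - 11*a^2 + 24*a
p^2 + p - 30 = (p - 5)*(p + 6)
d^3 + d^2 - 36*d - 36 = (d - 6)*(d + 1)*(d + 6)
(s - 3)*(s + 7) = s^2 + 4*s - 21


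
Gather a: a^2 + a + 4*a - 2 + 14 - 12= a^2 + 5*a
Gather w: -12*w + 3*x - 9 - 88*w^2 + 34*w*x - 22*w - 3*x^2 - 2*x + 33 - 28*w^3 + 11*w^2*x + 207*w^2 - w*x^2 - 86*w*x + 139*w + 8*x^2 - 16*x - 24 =-28*w^3 + w^2*(11*x + 119) + w*(-x^2 - 52*x + 105) + 5*x^2 - 15*x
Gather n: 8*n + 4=8*n + 4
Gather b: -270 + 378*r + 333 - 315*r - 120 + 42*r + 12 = 105*r - 45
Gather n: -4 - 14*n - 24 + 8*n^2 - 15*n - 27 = 8*n^2 - 29*n - 55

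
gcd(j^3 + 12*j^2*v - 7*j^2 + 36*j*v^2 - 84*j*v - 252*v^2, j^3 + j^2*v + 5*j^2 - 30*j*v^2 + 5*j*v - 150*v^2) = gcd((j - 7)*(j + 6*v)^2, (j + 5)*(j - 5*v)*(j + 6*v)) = j + 6*v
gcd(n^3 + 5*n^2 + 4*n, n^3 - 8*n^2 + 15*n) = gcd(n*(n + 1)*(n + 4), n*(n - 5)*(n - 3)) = n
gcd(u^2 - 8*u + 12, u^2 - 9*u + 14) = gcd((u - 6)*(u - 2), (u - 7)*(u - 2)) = u - 2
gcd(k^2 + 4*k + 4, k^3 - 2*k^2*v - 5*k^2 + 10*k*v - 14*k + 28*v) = k + 2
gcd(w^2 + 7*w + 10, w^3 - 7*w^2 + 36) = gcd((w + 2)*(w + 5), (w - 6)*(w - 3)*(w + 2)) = w + 2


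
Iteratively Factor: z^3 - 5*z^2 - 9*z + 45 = (z - 3)*(z^2 - 2*z - 15) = (z - 3)*(z + 3)*(z - 5)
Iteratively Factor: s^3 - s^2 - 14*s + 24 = (s - 2)*(s^2 + s - 12) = (s - 3)*(s - 2)*(s + 4)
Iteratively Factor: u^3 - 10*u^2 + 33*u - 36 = (u - 4)*(u^2 - 6*u + 9) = (u - 4)*(u - 3)*(u - 3)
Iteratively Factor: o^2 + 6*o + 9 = (o + 3)*(o + 3)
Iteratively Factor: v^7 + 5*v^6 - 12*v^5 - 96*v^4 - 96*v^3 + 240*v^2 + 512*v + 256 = (v + 2)*(v^6 + 3*v^5 - 18*v^4 - 60*v^3 + 24*v^2 + 192*v + 128) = (v + 1)*(v + 2)*(v^5 + 2*v^4 - 20*v^3 - 40*v^2 + 64*v + 128) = (v + 1)*(v + 2)*(v + 4)*(v^4 - 2*v^3 - 12*v^2 + 8*v + 32) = (v + 1)*(v + 2)^2*(v + 4)*(v^3 - 4*v^2 - 4*v + 16) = (v + 1)*(v + 2)^3*(v + 4)*(v^2 - 6*v + 8) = (v - 2)*(v + 1)*(v + 2)^3*(v + 4)*(v - 4)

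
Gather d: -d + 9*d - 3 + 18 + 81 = 8*d + 96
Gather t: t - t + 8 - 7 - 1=0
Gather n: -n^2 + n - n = -n^2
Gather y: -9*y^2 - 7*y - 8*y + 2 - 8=-9*y^2 - 15*y - 6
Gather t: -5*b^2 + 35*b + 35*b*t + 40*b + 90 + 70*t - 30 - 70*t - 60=-5*b^2 + 35*b*t + 75*b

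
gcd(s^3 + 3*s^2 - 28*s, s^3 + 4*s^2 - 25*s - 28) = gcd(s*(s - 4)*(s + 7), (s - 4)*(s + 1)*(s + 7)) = s^2 + 3*s - 28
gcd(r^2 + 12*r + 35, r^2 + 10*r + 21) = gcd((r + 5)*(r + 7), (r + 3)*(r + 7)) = r + 7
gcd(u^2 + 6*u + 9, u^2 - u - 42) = 1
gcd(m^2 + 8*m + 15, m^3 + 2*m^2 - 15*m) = m + 5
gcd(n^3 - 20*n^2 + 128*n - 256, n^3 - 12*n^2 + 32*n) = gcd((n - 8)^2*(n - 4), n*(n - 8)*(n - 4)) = n^2 - 12*n + 32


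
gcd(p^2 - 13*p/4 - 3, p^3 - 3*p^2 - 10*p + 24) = p - 4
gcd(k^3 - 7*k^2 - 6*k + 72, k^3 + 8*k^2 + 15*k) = k + 3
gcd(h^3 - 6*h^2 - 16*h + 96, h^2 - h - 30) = h - 6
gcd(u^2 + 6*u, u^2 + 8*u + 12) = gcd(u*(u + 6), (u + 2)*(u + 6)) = u + 6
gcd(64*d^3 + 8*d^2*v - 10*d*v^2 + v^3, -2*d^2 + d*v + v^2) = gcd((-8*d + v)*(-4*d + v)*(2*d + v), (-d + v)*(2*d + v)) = 2*d + v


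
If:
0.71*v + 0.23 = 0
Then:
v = -0.32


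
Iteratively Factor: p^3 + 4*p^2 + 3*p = (p + 1)*(p^2 + 3*p) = (p + 1)*(p + 3)*(p)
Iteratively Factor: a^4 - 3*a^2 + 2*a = (a - 1)*(a^3 + a^2 - 2*a) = (a - 1)*(a + 2)*(a^2 - a) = (a - 1)^2*(a + 2)*(a)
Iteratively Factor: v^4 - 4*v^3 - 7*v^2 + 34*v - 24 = (v - 4)*(v^3 - 7*v + 6) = (v - 4)*(v - 2)*(v^2 + 2*v - 3) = (v - 4)*(v - 2)*(v - 1)*(v + 3)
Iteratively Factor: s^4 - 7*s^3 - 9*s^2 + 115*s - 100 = (s + 4)*(s^3 - 11*s^2 + 35*s - 25) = (s - 5)*(s + 4)*(s^2 - 6*s + 5) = (s - 5)*(s - 1)*(s + 4)*(s - 5)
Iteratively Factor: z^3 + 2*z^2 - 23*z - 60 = (z + 4)*(z^2 - 2*z - 15) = (z + 3)*(z + 4)*(z - 5)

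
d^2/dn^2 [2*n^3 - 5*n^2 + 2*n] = 12*n - 10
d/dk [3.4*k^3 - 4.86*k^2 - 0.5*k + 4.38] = 10.2*k^2 - 9.72*k - 0.5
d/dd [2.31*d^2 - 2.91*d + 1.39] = 4.62*d - 2.91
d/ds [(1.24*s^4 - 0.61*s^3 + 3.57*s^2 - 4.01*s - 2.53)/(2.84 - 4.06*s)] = (-15.1032*s^4 + 19.0396*s^3 - 19.6914*s^2 + 20.2776*s - 21.6602)/(16.4836*s^2 - 23.0608*s + 8.0656)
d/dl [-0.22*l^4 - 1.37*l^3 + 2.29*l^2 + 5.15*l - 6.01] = -0.88*l^3 - 4.11*l^2 + 4.58*l + 5.15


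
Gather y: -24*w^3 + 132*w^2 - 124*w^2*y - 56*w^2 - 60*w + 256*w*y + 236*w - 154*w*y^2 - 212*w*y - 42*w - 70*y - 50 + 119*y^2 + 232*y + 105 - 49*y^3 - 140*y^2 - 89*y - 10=-24*w^3 + 76*w^2 + 134*w - 49*y^3 + y^2*(-154*w - 21) + y*(-124*w^2 + 44*w + 73) + 45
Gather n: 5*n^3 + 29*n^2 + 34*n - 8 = 5*n^3 + 29*n^2 + 34*n - 8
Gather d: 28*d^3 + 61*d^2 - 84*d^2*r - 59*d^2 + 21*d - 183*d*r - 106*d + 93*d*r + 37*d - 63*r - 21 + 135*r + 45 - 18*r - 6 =28*d^3 + d^2*(2 - 84*r) + d*(-90*r - 48) + 54*r + 18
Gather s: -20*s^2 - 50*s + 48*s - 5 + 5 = -20*s^2 - 2*s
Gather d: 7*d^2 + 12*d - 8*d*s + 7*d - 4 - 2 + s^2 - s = 7*d^2 + d*(19 - 8*s) + s^2 - s - 6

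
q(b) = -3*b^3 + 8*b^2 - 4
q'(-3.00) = -129.00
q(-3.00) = 149.00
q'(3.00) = -33.00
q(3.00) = -13.00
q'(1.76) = 0.28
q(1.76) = 4.43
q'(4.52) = -111.55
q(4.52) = -117.59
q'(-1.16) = -30.67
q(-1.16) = 11.45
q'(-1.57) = -47.30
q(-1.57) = 27.33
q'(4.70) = -123.61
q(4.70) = -138.75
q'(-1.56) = -46.86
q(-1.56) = 26.86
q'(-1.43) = -41.28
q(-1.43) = 21.13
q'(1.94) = -2.83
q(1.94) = 4.20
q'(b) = -9*b^2 + 16*b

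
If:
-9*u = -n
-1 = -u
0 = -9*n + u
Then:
No Solution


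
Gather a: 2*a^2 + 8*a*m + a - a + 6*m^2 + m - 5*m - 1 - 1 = 2*a^2 + 8*a*m + 6*m^2 - 4*m - 2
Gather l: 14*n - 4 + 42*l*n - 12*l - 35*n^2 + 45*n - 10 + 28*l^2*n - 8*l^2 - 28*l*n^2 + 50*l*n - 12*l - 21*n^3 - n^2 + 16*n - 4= l^2*(28*n - 8) + l*(-28*n^2 + 92*n - 24) - 21*n^3 - 36*n^2 + 75*n - 18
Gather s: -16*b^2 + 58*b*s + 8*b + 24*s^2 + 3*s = -16*b^2 + 8*b + 24*s^2 + s*(58*b + 3)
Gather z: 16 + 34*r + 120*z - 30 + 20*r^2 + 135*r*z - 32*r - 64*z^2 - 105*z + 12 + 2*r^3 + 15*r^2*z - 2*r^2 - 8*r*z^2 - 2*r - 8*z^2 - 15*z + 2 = 2*r^3 + 18*r^2 + z^2*(-8*r - 72) + z*(15*r^2 + 135*r)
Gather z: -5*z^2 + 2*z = -5*z^2 + 2*z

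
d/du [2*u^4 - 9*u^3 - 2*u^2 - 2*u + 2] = 8*u^3 - 27*u^2 - 4*u - 2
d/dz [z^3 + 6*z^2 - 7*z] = 3*z^2 + 12*z - 7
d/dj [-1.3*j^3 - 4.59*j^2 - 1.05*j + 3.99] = -3.9*j^2 - 9.18*j - 1.05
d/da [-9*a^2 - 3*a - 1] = -18*a - 3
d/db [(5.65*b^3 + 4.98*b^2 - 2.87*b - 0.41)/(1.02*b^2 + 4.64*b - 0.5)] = (5.763*b^4 + 52.432*b^3 + 17.5596*b^2 - 4.1436*b + 3.3374)/(1.0404*b^4 + 9.4656*b^3 + 20.5096*b^2 - 4.64*b + 0.25)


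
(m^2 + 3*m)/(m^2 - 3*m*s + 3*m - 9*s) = m/(m - 3*s)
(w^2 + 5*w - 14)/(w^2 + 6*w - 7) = (w - 2)/(w - 1)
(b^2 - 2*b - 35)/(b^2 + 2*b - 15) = (b - 7)/(b - 3)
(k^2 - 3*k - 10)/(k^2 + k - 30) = (k + 2)/(k + 6)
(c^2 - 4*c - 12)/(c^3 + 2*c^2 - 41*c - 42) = (c + 2)/(c^2 + 8*c + 7)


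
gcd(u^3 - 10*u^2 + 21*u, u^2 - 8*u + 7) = u - 7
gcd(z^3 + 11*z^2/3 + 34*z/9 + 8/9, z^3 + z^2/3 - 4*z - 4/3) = z^2 + 7*z/3 + 2/3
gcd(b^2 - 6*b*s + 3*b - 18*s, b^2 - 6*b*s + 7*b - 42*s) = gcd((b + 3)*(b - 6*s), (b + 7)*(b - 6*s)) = -b + 6*s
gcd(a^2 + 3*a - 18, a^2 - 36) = a + 6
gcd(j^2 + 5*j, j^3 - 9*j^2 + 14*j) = j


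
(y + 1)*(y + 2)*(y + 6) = y^3 + 9*y^2 + 20*y + 12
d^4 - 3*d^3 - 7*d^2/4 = d^2*(d - 7/2)*(d + 1/2)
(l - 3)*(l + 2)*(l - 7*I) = l^3 - l^2 - 7*I*l^2 - 6*l + 7*I*l + 42*I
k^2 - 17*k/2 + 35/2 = (k - 5)*(k - 7/2)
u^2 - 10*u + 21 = (u - 7)*(u - 3)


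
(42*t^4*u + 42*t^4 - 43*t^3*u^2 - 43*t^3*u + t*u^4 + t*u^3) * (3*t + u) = 126*t^5*u + 126*t^5 - 87*t^4*u^2 - 87*t^4*u - 43*t^3*u^3 - 43*t^3*u^2 + 3*t^2*u^4 + 3*t^2*u^3 + t*u^5 + t*u^4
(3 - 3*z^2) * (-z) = 3*z^3 - 3*z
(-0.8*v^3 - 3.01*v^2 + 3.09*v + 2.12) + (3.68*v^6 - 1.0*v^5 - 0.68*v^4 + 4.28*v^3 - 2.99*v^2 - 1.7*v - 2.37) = 3.68*v^6 - 1.0*v^5 - 0.68*v^4 + 3.48*v^3 - 6.0*v^2 + 1.39*v - 0.25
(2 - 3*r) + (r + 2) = 4 - 2*r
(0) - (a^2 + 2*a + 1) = -a^2 - 2*a - 1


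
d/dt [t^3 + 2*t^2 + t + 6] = 3*t^2 + 4*t + 1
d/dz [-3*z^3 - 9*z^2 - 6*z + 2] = -9*z^2 - 18*z - 6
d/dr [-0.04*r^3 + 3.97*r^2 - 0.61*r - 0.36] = -0.12*r^2 + 7.94*r - 0.61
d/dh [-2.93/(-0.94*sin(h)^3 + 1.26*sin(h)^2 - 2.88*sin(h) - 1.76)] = (-8.2626*sin(h)^2 + 7.3836*sin(h) - 8.4384)*cos(h)/(0.94*sin(h)^3 - 1.26*sin(h)^2 + 2.88*sin(h) + 1.76)^2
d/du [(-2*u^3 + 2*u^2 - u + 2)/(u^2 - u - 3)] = (-2*u^4 + 4*u^3 + 17*u^2 - 16*u + 5)/(u^4 - 2*u^3 - 5*u^2 + 6*u + 9)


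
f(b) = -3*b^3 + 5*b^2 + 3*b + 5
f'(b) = -9*b^2 + 10*b + 3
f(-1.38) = 18.27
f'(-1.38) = -27.94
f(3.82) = -77.81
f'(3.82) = -90.13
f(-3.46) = 178.74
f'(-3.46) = -139.34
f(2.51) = -3.41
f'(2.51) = -28.60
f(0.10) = 5.35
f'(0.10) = 3.91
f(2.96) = -20.12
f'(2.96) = -46.25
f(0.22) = 5.87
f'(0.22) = 4.76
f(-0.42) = 4.84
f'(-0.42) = -2.79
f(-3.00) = 122.00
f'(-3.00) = -108.00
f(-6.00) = 815.00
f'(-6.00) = -381.00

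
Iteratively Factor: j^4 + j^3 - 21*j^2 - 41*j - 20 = (j + 4)*(j^3 - 3*j^2 - 9*j - 5) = (j + 1)*(j + 4)*(j^2 - 4*j - 5) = (j - 5)*(j + 1)*(j + 4)*(j + 1)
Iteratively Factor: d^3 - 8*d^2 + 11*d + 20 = (d - 5)*(d^2 - 3*d - 4) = (d - 5)*(d - 4)*(d + 1)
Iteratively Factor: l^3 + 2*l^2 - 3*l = (l)*(l^2 + 2*l - 3) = l*(l - 1)*(l + 3)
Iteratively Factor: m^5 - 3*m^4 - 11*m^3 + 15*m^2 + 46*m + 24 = (m - 3)*(m^4 - 11*m^2 - 18*m - 8) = (m - 3)*(m + 1)*(m^3 - m^2 - 10*m - 8) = (m - 3)*(m + 1)^2*(m^2 - 2*m - 8) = (m - 3)*(m + 1)^2*(m + 2)*(m - 4)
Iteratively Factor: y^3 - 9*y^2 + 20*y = (y - 4)*(y^2 - 5*y) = y*(y - 4)*(y - 5)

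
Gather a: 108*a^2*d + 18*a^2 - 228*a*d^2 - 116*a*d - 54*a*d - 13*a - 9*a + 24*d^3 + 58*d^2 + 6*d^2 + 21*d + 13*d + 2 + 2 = a^2*(108*d + 18) + a*(-228*d^2 - 170*d - 22) + 24*d^3 + 64*d^2 + 34*d + 4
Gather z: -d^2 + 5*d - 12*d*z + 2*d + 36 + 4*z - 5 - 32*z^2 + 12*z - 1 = -d^2 + 7*d - 32*z^2 + z*(16 - 12*d) + 30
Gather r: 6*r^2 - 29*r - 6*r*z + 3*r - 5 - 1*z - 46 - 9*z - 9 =6*r^2 + r*(-6*z - 26) - 10*z - 60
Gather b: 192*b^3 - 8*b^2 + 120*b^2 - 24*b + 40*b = 192*b^3 + 112*b^2 + 16*b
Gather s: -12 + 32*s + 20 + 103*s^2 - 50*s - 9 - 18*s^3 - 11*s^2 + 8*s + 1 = -18*s^3 + 92*s^2 - 10*s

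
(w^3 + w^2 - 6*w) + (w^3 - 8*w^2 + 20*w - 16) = 2*w^3 - 7*w^2 + 14*w - 16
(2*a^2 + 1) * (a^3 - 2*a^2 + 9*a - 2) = 2*a^5 - 4*a^4 + 19*a^3 - 6*a^2 + 9*a - 2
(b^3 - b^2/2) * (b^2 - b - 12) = b^5 - 3*b^4/2 - 23*b^3/2 + 6*b^2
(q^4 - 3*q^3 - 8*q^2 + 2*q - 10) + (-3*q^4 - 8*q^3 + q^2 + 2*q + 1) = -2*q^4 - 11*q^3 - 7*q^2 + 4*q - 9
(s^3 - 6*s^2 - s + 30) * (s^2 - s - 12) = s^5 - 7*s^4 - 7*s^3 + 103*s^2 - 18*s - 360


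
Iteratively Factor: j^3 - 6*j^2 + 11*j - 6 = (j - 3)*(j^2 - 3*j + 2) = (j - 3)*(j - 2)*(j - 1)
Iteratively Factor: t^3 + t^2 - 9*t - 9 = (t + 1)*(t^2 - 9) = (t + 1)*(t + 3)*(t - 3)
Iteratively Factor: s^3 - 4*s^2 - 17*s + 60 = (s + 4)*(s^2 - 8*s + 15) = (s - 5)*(s + 4)*(s - 3)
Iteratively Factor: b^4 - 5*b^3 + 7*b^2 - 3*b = (b - 3)*(b^3 - 2*b^2 + b) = (b - 3)*(b - 1)*(b^2 - b) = (b - 3)*(b - 1)^2*(b)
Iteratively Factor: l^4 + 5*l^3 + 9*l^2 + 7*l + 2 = (l + 1)*(l^3 + 4*l^2 + 5*l + 2) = (l + 1)^2*(l^2 + 3*l + 2) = (l + 1)^2*(l + 2)*(l + 1)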